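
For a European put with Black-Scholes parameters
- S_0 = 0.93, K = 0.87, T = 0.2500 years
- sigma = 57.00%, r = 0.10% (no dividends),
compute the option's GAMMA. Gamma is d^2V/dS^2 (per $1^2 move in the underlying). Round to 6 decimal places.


Answer: Gamma = 1.401705

Derivation:
d1 = 0.3773820158; d2 = 0.0923820158
phi(d1) = 0.3715220264; exp(-qT) = 1.0000000000; exp(-rT) = 0.9997500312
Gamma = exp(-qT) * phi(d1) / (S * sigma * sqrt(T)) = 1.0000000000 * 0.3715220264 / (0.9300 * 0.5700 * 0.5000000000) = 1.401705


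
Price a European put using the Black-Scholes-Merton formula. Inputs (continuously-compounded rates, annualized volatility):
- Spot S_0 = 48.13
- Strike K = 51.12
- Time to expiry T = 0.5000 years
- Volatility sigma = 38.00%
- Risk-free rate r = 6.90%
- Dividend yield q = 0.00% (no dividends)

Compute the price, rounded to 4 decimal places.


d1 = (ln(S/K) + (r - q + 0.5*sigma^2) * T) / (sigma * sqrt(T)) = 0.03844381
d2 = d1 - sigma * sqrt(T) = -0.23025677
exp(-rT) = 0.96608834; exp(-qT) = 1.00000000
P = K * exp(-rT) * N(-d2) - S_0 * exp(-qT) * N(-d1)
N(-d1) = 0.48466692; N(-d2) = 0.59105387
P = 51.1200 * 0.96608834 * 0.59105387 - 48.1300 * 1.00000000 * 0.48466692 = 5.8630

Answer: Price = 5.8630


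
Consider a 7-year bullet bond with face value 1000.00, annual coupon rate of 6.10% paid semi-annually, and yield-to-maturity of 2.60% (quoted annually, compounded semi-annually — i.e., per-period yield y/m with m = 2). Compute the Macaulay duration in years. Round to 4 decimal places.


Answer: Macaulay duration = 5.9351 years

Derivation:
Coupon per period c = face * coupon_rate / m = 30.500000
Periods per year m = 2; per-period yield y/m = 0.013000
Number of cashflows N = 14
Cashflows (t years, CF_t, discount factor 1/(1+y/m)^(m*t), PV):
  t = 0.5000: CF_t = 30.500000, DF = 0.987167, PV = 30.108588
  t = 1.0000: CF_t = 30.500000, DF = 0.974498, PV = 29.722200
  t = 1.5000: CF_t = 30.500000, DF = 0.961992, PV = 29.340770
  t = 2.0000: CF_t = 30.500000, DF = 0.949647, PV = 28.964235
  t = 2.5000: CF_t = 30.500000, DF = 0.937460, PV = 28.592532
  t = 3.0000: CF_t = 30.500000, DF = 0.925429, PV = 28.225599
  t = 3.5000: CF_t = 30.500000, DF = 0.913553, PV = 27.863375
  t = 4.0000: CF_t = 30.500000, DF = 0.901829, PV = 27.505800
  t = 4.5000: CF_t = 30.500000, DF = 0.890256, PV = 27.152813
  t = 5.0000: CF_t = 30.500000, DF = 0.878831, PV = 26.804357
  t = 5.5000: CF_t = 30.500000, DF = 0.867553, PV = 26.460372
  t = 6.0000: CF_t = 30.500000, DF = 0.856420, PV = 26.120801
  t = 6.5000: CF_t = 30.500000, DF = 0.845429, PV = 25.785589
  t = 7.0000: CF_t = 1030.500000, DF = 0.834580, PV = 860.034278
Price P = sum_t PV_t = 1222.681307
Macaulay numerator sum_t t * PV_t:
  t * PV_t at t = 0.5000: 15.054294
  t * PV_t at t = 1.0000: 29.722200
  t * PV_t at t = 1.5000: 44.011155
  t * PV_t at t = 2.0000: 57.928469
  t * PV_t at t = 2.5000: 71.481329
  t * PV_t at t = 3.0000: 84.676797
  t * PV_t at t = 3.5000: 97.521813
  t * PV_t at t = 4.0000: 110.023199
  t * PV_t at t = 4.5000: 122.187659
  t * PV_t at t = 5.0000: 134.021783
  t * PV_t at t = 5.5000: 145.532044
  t * PV_t at t = 6.0000: 156.724808
  t * PV_t at t = 6.5000: 167.606326
  t * PV_t at t = 7.0000: 6020.239946
Macaulay duration D = (sum_t t * PV_t) / P = 7256.731822 / 1222.681307 = 5.935097


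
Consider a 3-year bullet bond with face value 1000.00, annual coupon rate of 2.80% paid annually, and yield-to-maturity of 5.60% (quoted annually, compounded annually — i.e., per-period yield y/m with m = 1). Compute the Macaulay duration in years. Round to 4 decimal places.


Answer: Macaulay duration = 2.9155 years

Derivation:
Coupon per period c = face * coupon_rate / m = 28.000000
Periods per year m = 1; per-period yield y/m = 0.056000
Number of cashflows N = 3
Cashflows (t years, CF_t, discount factor 1/(1+y/m)^(m*t), PV):
  t = 1.0000: CF_t = 28.000000, DF = 0.946970, PV = 26.515152
  t = 2.0000: CF_t = 28.000000, DF = 0.896752, PV = 25.109045
  t = 3.0000: CF_t = 1028.000000, DF = 0.849197, PV = 872.974102
Price P = sum_t PV_t = 924.598299
Macaulay numerator sum_t t * PV_t:
  t * PV_t at t = 1.0000: 26.515152
  t * PV_t at t = 2.0000: 50.218090
  t * PV_t at t = 3.0000: 2618.922307
Macaulay duration D = (sum_t t * PV_t) / P = 2695.655548 / 924.598299 = 2.915488


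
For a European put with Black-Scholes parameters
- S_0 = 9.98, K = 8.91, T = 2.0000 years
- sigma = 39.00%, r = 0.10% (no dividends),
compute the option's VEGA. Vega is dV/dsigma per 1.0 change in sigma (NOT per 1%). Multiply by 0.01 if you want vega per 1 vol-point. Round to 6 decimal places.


Answer: Vega = 5.005797

Derivation:
d1 = 0.4850187719; d2 = -0.0665245174
phi(d1) = 0.3546726109; exp(-qT) = 1.0000000000; exp(-rT) = 0.9980019987
Vega = S * exp(-qT) * phi(d1) * sqrt(T) = 9.9800 * 1.0000000000 * 0.3546726109 * 1.4142135624 = 5.005797


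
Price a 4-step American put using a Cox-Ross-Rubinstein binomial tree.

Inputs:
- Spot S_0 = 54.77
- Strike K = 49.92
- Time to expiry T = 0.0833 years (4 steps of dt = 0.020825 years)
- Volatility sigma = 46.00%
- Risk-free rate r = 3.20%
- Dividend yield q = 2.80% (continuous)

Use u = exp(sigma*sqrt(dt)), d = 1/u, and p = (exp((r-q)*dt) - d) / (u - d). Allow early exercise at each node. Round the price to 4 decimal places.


dt = T/N = 0.020825
u = exp(sigma*sqrt(dt)) = 1.068635; d = 1/u = 0.935773
p = (exp((r-q)*dt) - d) / (u - d) = 0.484038
Discount per step: exp(-r*dt) = 0.999334
Stock lattice S(k, i) with i counting down-moves:
  k=0: S(0,0) = 54.7700
  k=1: S(1,0) = 58.5291; S(1,1) = 51.2523
  k=2: S(2,0) = 62.5463; S(2,1) = 54.7700; S(2,2) = 47.9605
  k=3: S(3,0) = 66.8391; S(3,1) = 58.5291; S(3,2) = 51.2523; S(3,3) = 44.8802
  k=4: S(4,0) = 71.4266; S(4,1) = 62.5463; S(4,2) = 54.7700; S(4,3) = 47.9605; S(4,4) = 41.9977
Terminal payoffs V(N, i) = max(K - S_T, 0):
  V(4,0) = 0.000000; V(4,1) = 0.000000; V(4,2) = 0.000000; V(4,3) = 1.959460; V(4,4) = 7.922311
Backward induction: V(k, i) = exp(-r*dt) * [p * V(k+1, i) + (1-p) * V(k+1, i+1)]; then take max(V_cont, immediate exercise) for American.
  V(3,0) = exp(-r*dt) * [p*0.000000 + (1-p)*0.000000] = 0.000000; exercise = 0.000000; V(3,0) = max -> 0.000000
  V(3,1) = exp(-r*dt) * [p*0.000000 + (1-p)*0.000000] = 0.000000; exercise = 0.000000; V(3,1) = max -> 0.000000
  V(3,2) = exp(-r*dt) * [p*0.000000 + (1-p)*1.959460] = 1.010334; exercise = 0.000000; V(3,2) = max -> 1.010334
  V(3,3) = exp(-r*dt) * [p*1.959460 + (1-p)*7.922311] = 5.032712; exercise = 5.039805; V(3,3) = max -> 5.039805
  V(2,0) = exp(-r*dt) * [p*0.000000 + (1-p)*0.000000] = 0.000000; exercise = 0.000000; V(2,0) = max -> 0.000000
  V(2,1) = exp(-r*dt) * [p*0.000000 + (1-p)*1.010334] = 0.520947; exercise = 0.000000; V(2,1) = max -> 0.520947
  V(2,2) = exp(-r*dt) * [p*1.010334 + (1-p)*5.039805] = 3.087332; exercise = 1.959460; V(2,2) = max -> 3.087332
  V(1,0) = exp(-r*dt) * [p*0.000000 + (1-p)*0.520947] = 0.268610; exercise = 0.000000; V(1,0) = max -> 0.268610
  V(1,1) = exp(-r*dt) * [p*0.520947 + (1-p)*3.087332] = 1.843876; exercise = 0.000000; V(1,1) = max -> 1.843876
  V(0,0) = exp(-r*dt) * [p*0.268610 + (1-p)*1.843876] = 1.080668; exercise = 0.000000; V(0,0) = max -> 1.080668

Answer: Price = V(0,0) = 1.0807


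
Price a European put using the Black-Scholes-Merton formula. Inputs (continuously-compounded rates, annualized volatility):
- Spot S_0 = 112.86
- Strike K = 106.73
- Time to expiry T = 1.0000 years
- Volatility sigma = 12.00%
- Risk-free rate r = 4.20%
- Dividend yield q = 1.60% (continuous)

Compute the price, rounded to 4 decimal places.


d1 = (ln(S/K) + (r - q + 0.5*sigma^2) * T) / (sigma * sqrt(T)) = 0.74204860
d2 = d1 - sigma * sqrt(T) = 0.62204860
exp(-rT) = 0.95886978; exp(-qT) = 0.98412732
P = K * exp(-rT) * N(-d2) - S_0 * exp(-qT) * N(-d1)
N(-d1) = 0.22902895; N(-d2) = 0.26695496
P = 106.7300 * 0.95886978 * 0.26695496 - 112.8600 * 0.98412732 * 0.22902895 = 1.8823

Answer: Price = 1.8823


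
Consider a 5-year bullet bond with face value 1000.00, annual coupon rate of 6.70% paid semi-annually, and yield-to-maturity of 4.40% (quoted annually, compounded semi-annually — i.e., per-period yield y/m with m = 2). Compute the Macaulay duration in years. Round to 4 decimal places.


Answer: Macaulay duration = 4.3679 years

Derivation:
Coupon per period c = face * coupon_rate / m = 33.500000
Periods per year m = 2; per-period yield y/m = 0.022000
Number of cashflows N = 10
Cashflows (t years, CF_t, discount factor 1/(1+y/m)^(m*t), PV):
  t = 0.5000: CF_t = 33.500000, DF = 0.978474, PV = 32.778865
  t = 1.0000: CF_t = 33.500000, DF = 0.957411, PV = 32.073253
  t = 1.5000: CF_t = 33.500000, DF = 0.936801, PV = 31.382831
  t = 2.0000: CF_t = 33.500000, DF = 0.916635, PV = 30.707271
  t = 2.5000: CF_t = 33.500000, DF = 0.896903, PV = 30.046254
  t = 3.0000: CF_t = 33.500000, DF = 0.877596, PV = 29.399465
  t = 3.5000: CF_t = 33.500000, DF = 0.858704, PV = 28.766600
  t = 4.0000: CF_t = 33.500000, DF = 0.840220, PV = 28.147358
  t = 4.5000: CF_t = 33.500000, DF = 0.822133, PV = 27.541446
  t = 5.0000: CF_t = 1033.500000, DF = 0.804435, PV = 831.383733
Price P = sum_t PV_t = 1102.227078
Macaulay numerator sum_t t * PV_t:
  t * PV_t at t = 0.5000: 16.389432
  t * PV_t at t = 1.0000: 32.073253
  t * PV_t at t = 1.5000: 47.074247
  t * PV_t at t = 2.0000: 61.414542
  t * PV_t at t = 2.5000: 75.115634
  t * PV_t at t = 3.0000: 88.198396
  t * PV_t at t = 3.5000: 100.683100
  t * PV_t at t = 4.0000: 112.589433
  t * PV_t at t = 4.5000: 123.936509
  t * PV_t at t = 5.0000: 4156.918667
Macaulay duration D = (sum_t t * PV_t) / P = 4814.393214 / 1102.227078 = 4.367878


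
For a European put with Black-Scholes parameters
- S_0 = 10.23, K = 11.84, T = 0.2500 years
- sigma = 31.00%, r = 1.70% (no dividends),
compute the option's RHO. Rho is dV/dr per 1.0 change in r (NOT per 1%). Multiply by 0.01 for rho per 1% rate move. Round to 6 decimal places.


d1 = -0.8380422548; d2 = -0.9930422548
phi(d1) = 0.2808046791; exp(-qT) = 1.0000000000; exp(-rT) = 0.9957590185
N(-d2) = 0.8396553185
Rho = -K*T*exp(-rT)*N(-d2) = -11.8400 * 0.2500 * 0.9957590185 * 0.8396553185 = -2.474839

Answer: Rho = -2.474839


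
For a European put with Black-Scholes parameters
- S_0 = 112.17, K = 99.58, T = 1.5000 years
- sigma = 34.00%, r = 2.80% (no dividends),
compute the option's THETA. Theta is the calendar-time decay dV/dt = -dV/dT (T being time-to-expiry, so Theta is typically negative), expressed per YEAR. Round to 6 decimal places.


Answer: Theta = -4.056477

Derivation:
d1 = 0.5949720205; d2 = 0.1785587642
phi(d1) = 0.3342271639; exp(-qT) = 1.0000000000; exp(-rT) = 0.9588697806
Theta = -S*exp(-qT)*phi(d1)*sigma/(2*sqrt(T)) + r*K*exp(-rT)*N(-d2) - q*S*exp(-qT)*N(-d1)
N(-d1) = 0.2759310869; N(-d2) = 0.4291420877; sqrt(T) = 1.2247448714
Term 1 = -112.1700 * 1.0000000000 * 0.3342271639 * 0.3400 / (2 * 1.2247448714) = -5.2038138836
Term 2 = 0.0280 * 99.5800 * 0.9588697806 * 0.4291420877 = 1.1473367239
Term 3 = 0 (no dividend yield, q = 0)
Theta = -5.2038138836 + (1.1473367239) + (0.0000000000) = -4.056477


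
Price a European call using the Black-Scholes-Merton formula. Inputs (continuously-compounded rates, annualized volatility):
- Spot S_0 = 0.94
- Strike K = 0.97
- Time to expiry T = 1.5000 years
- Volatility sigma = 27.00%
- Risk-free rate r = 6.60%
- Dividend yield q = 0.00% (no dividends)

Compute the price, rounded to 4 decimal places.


d1 = (ln(S/K) + (r - q + 0.5*sigma^2) * T) / (sigma * sqrt(T)) = 0.36971813
d2 = d1 - sigma * sqrt(T) = 0.03903702
exp(-rT) = 0.90574271; exp(-qT) = 1.00000000
C = S_0 * exp(-qT) * N(d1) - K * exp(-rT) * N(d2)
N(d1) = 0.64420374; N(d2) = 0.51556956
C = 0.9400 * 1.00000000 * 0.64420374 - 0.9700 * 0.90574271 * 0.51556956 = 0.1526

Answer: Price = 0.1526


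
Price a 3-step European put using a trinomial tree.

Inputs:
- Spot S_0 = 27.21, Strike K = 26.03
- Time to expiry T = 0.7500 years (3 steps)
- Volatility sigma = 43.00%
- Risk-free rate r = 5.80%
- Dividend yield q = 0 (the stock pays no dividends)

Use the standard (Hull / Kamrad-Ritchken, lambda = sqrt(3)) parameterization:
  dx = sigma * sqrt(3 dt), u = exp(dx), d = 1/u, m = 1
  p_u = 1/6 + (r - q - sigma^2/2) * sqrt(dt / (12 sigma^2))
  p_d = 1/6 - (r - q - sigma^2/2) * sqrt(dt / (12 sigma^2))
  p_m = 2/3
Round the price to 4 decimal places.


Answer: Price = V(0,0) = 2.6497

Derivation:
dt = T/N = 0.250000; dx = sigma*sqrt(3*dt) = 0.372391
u = exp(dx) = 1.451200; d = 1/u = 0.689085
p_u = 0.155103, p_m = 0.666667, p_d = 0.178230
Discount per step: exp(-r*dt) = 0.985605
Stock lattice S(k, j) with j the centered position index:
  k=0: S(0,+0) = 27.2100
  k=1: S(1,-1) = 18.7500; S(1,+0) = 27.2100; S(1,+1) = 39.4872
  k=2: S(2,-2) = 12.9203; S(2,-1) = 18.7500; S(2,+0) = 27.2100; S(2,+1) = 39.4872; S(2,+2) = 57.3038
  k=3: S(3,-3) = 8.9032; S(3,-2) = 12.9203; S(3,-1) = 18.7500; S(3,+0) = 27.2100; S(3,+1) = 39.4872; S(3,+2) = 57.3038; S(3,+3) = 83.1592
Terminal payoffs V(N, j) = max(K - S_T, 0):
  V(3,-3) = 17.126791; V(3,-2) = 13.109661; V(3,-1) = 7.280002; V(3,+0) = 0.000000; V(3,+1) = 0.000000; V(3,+2) = 0.000000; V(3,+3) = 0.000000
Backward induction: V(k, j) = exp(-r*dt) * [p_u * V(k+1, j+1) + p_m * V(k+1, j) + p_d * V(k+1, j-1)]
  V(2,-2) = exp(-r*dt) * [p_u*7.280002 + p_m*13.109661 + p_d*17.126791] = 12.735430
  V(2,-1) = exp(-r*dt) * [p_u*0.000000 + p_m*7.280002 + p_d*13.109661] = 7.086375
  V(2,+0) = exp(-r*dt) * [p_u*0.000000 + p_m*0.000000 + p_d*7.280002] = 1.278840
  V(2,+1) = exp(-r*dt) * [p_u*0.000000 + p_m*0.000000 + p_d*0.000000] = 0.000000
  V(2,+2) = exp(-r*dt) * [p_u*0.000000 + p_m*0.000000 + p_d*0.000000] = 0.000000
  V(1,-1) = exp(-r*dt) * [p_u*1.278840 + p_m*7.086375 + p_d*12.735430] = 7.088905
  V(1,+0) = exp(-r*dt) * [p_u*0.000000 + p_m*1.278840 + p_d*7.086375] = 2.085113
  V(1,+1) = exp(-r*dt) * [p_u*0.000000 + p_m*0.000000 + p_d*1.278840] = 0.224647
  V(0,+0) = exp(-r*dt) * [p_u*0.224647 + p_m*2.085113 + p_d*7.088905] = 2.649678


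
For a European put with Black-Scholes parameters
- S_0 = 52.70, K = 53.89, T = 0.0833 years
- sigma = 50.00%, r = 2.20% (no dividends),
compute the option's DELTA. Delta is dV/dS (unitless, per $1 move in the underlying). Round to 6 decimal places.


d1 = -0.0698805867; d2 = -0.2141892835
phi(d1) = 0.3979693919; exp(-qT) = 1.0000000000; exp(-rT) = 0.9981690782
N(-d1) = 0.5278556475
Delta = -exp(-qT) * N(-d1) = -1.0000000000 * 0.5278556475 = -0.527856

Answer: Delta = -0.527856


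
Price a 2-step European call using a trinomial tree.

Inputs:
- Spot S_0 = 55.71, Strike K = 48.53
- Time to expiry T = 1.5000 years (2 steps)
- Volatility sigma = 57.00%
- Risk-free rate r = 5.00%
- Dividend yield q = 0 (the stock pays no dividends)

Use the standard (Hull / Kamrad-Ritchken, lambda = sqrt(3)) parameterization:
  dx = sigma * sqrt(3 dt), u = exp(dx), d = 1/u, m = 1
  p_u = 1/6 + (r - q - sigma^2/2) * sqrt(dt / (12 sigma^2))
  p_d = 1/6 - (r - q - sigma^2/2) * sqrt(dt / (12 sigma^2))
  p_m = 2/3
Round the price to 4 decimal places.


Answer: Price = V(0,0) = 18.5836

Derivation:
dt = T/N = 0.750000; dx = sigma*sqrt(3*dt) = 0.855000
u = exp(dx) = 2.351374; d = 1/u = 0.425283
p_u = 0.117346, p_m = 0.666667, p_d = 0.215987
Discount per step: exp(-r*dt) = 0.963194
Stock lattice S(k, j) with j the centered position index:
  k=0: S(0,+0) = 55.7100
  k=1: S(1,-1) = 23.6925; S(1,+0) = 55.7100; S(1,+1) = 130.9951
  k=2: S(2,-2) = 10.0760; S(2,-1) = 23.6925; S(2,+0) = 55.7100; S(2,+1) = 130.9951; S(2,+2) = 308.0184
Terminal payoffs V(N, j) = max(S_T - K, 0):
  V(2,-2) = 0.000000; V(2,-1) = 0.000000; V(2,+0) = 7.180000; V(2,+1) = 82.465067; V(2,+2) = 259.488444
Backward induction: V(k, j) = exp(-r*dt) * [p_u * V(k+1, j+1) + p_m * V(k+1, j) + p_d * V(k+1, j-1)]
  V(1,-1) = exp(-r*dt) * [p_u*7.180000 + p_m*0.000000 + p_d*0.000000] = 0.811537
  V(1,+0) = exp(-r*dt) * [p_u*82.465067 + p_m*7.180000 + p_d*0.000000] = 13.931310
  V(1,+1) = exp(-r*dt) * [p_u*259.488444 + p_m*82.465067 + p_d*7.180000] = 83.776296
  V(0,+0) = exp(-r*dt) * [p_u*83.776296 + p_m*13.931310 + p_d*0.811537] = 18.583561


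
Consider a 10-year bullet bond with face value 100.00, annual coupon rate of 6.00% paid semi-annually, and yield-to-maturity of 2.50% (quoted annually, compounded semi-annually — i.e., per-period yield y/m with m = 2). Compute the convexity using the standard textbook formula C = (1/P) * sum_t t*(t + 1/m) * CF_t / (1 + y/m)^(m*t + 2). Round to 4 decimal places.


Coupon per period c = face * coupon_rate / m = 3.000000
Periods per year m = 2; per-period yield y/m = 0.012500
Number of cashflows N = 20
Cashflows (t years, CF_t, discount factor 1/(1+y/m)^(m*t), PV):
  t = 0.5000: CF_t = 3.000000, DF = 0.987654, PV = 2.962963
  t = 1.0000: CF_t = 3.000000, DF = 0.975461, PV = 2.926383
  t = 1.5000: CF_t = 3.000000, DF = 0.963418, PV = 2.890255
  t = 2.0000: CF_t = 3.000000, DF = 0.951524, PV = 2.854573
  t = 2.5000: CF_t = 3.000000, DF = 0.939777, PV = 2.819331
  t = 3.0000: CF_t = 3.000000, DF = 0.928175, PV = 2.784525
  t = 3.5000: CF_t = 3.000000, DF = 0.916716, PV = 2.750148
  t = 4.0000: CF_t = 3.000000, DF = 0.905398, PV = 2.716195
  t = 4.5000: CF_t = 3.000000, DF = 0.894221, PV = 2.682662
  t = 5.0000: CF_t = 3.000000, DF = 0.883181, PV = 2.649543
  t = 5.5000: CF_t = 3.000000, DF = 0.872277, PV = 2.616832
  t = 6.0000: CF_t = 3.000000, DF = 0.861509, PV = 2.584526
  t = 6.5000: CF_t = 3.000000, DF = 0.850873, PV = 2.552618
  t = 7.0000: CF_t = 3.000000, DF = 0.840368, PV = 2.521104
  t = 7.5000: CF_t = 3.000000, DF = 0.829993, PV = 2.489980
  t = 8.0000: CF_t = 3.000000, DF = 0.819746, PV = 2.459239
  t = 8.5000: CF_t = 3.000000, DF = 0.809626, PV = 2.428878
  t = 9.0000: CF_t = 3.000000, DF = 0.799631, PV = 2.398892
  t = 9.5000: CF_t = 3.000000, DF = 0.789759, PV = 2.369276
  t = 10.0000: CF_t = 103.000000, DF = 0.780009, PV = 80.340880
Price P = sum_t PV_t = 130.798803
Convexity numerator sum_t t*(t + 1/m) * CF_t / (1+y/m)^(m*t + 2):
  t = 0.5000: term = 1.445127
  t = 1.0000: term = 4.281859
  t = 1.5000: term = 8.457994
  t = 2.0000: term = 13.922623
  t = 2.5000: term = 20.626108
  t = 3.0000: term = 28.520051
  t = 3.5000: term = 37.557269
  t = 4.0000: term = 47.691770
  t = 4.5000: term = 58.878728
  t = 5.0000: term = 71.074460
  t = 5.5000: term = 84.236396
  t = 6.0000: term = 98.323067
  t = 6.5000: term = 113.294069
  t = 7.0000: term = 129.110050
  t = 7.5000: term = 145.732684
  t = 8.0000: term = 163.124650
  t = 8.5000: term = 181.249611
  t = 9.0000: term = 200.072193
  t = 9.5000: term = 219.557962
  t = 10.0000: term = 8228.787026
Convexity = (1/P) * sum = 9855.943697 / 130.798803 = 75.351941

Answer: Convexity = 75.3519


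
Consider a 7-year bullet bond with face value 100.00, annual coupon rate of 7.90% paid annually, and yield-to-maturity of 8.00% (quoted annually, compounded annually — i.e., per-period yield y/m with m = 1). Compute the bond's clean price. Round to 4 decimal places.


Coupon per period c = face * coupon_rate / m = 7.900000
Periods per year m = 1; per-period yield y/m = 0.080000
Number of cashflows N = 7
Cashflows (t years, CF_t, discount factor 1/(1+y/m)^(m*t), PV):
  t = 1.0000: CF_t = 7.900000, DF = 0.925926, PV = 7.314815
  t = 2.0000: CF_t = 7.900000, DF = 0.857339, PV = 6.772977
  t = 3.0000: CF_t = 7.900000, DF = 0.793832, PV = 6.271275
  t = 4.0000: CF_t = 7.900000, DF = 0.735030, PV = 5.806736
  t = 5.0000: CF_t = 7.900000, DF = 0.680583, PV = 5.376607
  t = 6.0000: CF_t = 7.900000, DF = 0.630170, PV = 4.978340
  t = 7.0000: CF_t = 107.900000, DF = 0.583490, PV = 62.958614
Price P = sum_t PV_t = 99.479363

Answer: Price = 99.4794


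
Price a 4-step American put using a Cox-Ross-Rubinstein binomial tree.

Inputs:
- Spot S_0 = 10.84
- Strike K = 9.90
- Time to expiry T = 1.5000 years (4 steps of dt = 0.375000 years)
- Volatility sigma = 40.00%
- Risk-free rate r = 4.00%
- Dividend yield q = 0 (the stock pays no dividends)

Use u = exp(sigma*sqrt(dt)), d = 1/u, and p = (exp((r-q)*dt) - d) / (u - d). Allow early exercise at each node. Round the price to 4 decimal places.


Answer: Price = V(0,0) = 1.3196

Derivation:
dt = T/N = 0.375000
u = exp(sigma*sqrt(dt)) = 1.277556; d = 1/u = 0.782744
p = (exp((r-q)*dt) - d) / (u - d) = 0.469610
Discount per step: exp(-r*dt) = 0.985112
Stock lattice S(k, i) with i counting down-moves:
  k=0: S(0,0) = 10.8400
  k=1: S(1,0) = 13.8487; S(1,1) = 8.4850
  k=2: S(2,0) = 17.6925; S(2,1) = 10.8400; S(2,2) = 6.6415
  k=3: S(3,0) = 22.6032; S(3,1) = 13.8487; S(3,2) = 8.4850; S(3,3) = 5.1986
  k=4: S(4,0) = 28.8768; S(4,1) = 17.6925; S(4,2) = 10.8400; S(4,3) = 6.6415; S(4,4) = 4.0692
Terminal payoffs V(N, i) = max(K - S_T, 0):
  V(4,0) = 0.000000; V(4,1) = 0.000000; V(4,2) = 0.000000; V(4,3) = 3.258452; V(4,4) = 5.830797
Backward induction: V(k, i) = exp(-r*dt) * [p * V(k+1, i) + (1-p) * V(k+1, i+1)]; then take max(V_cont, immediate exercise) for American.
  V(3,0) = exp(-r*dt) * [p*0.000000 + (1-p)*0.000000] = 0.000000; exercise = 0.000000; V(3,0) = max -> 0.000000
  V(3,1) = exp(-r*dt) * [p*0.000000 + (1-p)*0.000000] = 0.000000; exercise = 0.000000; V(3,1) = max -> 0.000000
  V(3,2) = exp(-r*dt) * [p*0.000000 + (1-p)*3.258452] = 1.702520; exercise = 1.415050; V(3,2) = max -> 1.702520
  V(3,3) = exp(-r*dt) * [p*3.258452 + (1-p)*5.830797] = 4.553973; exercise = 4.701365; V(3,3) = max -> 4.701365
  V(2,0) = exp(-r*dt) * [p*0.000000 + (1-p)*0.000000] = 0.000000; exercise = 0.000000; V(2,0) = max -> 0.000000
  V(2,1) = exp(-r*dt) * [p*0.000000 + (1-p)*1.702520] = 0.889555; exercise = 0.000000; V(2,1) = max -> 0.889555
  V(2,2) = exp(-r*dt) * [p*1.702520 + (1-p)*4.701365] = 3.244049; exercise = 3.258452; V(2,2) = max -> 3.258452
  V(1,0) = exp(-r*dt) * [p*0.000000 + (1-p)*0.889555] = 0.464787; exercise = 0.000000; V(1,0) = max -> 0.464787
  V(1,1) = exp(-r*dt) * [p*0.889555 + (1-p)*3.258452] = 2.114044; exercise = 1.415050; V(1,1) = max -> 2.114044
  V(0,0) = exp(-r*dt) * [p*0.464787 + (1-p)*2.114044] = 1.319593; exercise = 0.000000; V(0,0) = max -> 1.319593


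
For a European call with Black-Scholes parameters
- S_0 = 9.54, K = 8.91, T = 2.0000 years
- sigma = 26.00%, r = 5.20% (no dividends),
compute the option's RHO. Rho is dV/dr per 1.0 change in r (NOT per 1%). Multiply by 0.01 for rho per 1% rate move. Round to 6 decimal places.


Answer: Rho = 9.830239

Derivation:
d1 = 0.6524943244; d2 = 0.2847987982
phi(d1) = 0.3224481422; exp(-qT) = 1.0000000000; exp(-rT) = 0.9012252974
N(d2) = 0.6121008535
Rho = K*T*exp(-rT)*N(d2) = 8.9100 * 2.0000 * 0.9012252974 * 0.6121008535 = 9.830239


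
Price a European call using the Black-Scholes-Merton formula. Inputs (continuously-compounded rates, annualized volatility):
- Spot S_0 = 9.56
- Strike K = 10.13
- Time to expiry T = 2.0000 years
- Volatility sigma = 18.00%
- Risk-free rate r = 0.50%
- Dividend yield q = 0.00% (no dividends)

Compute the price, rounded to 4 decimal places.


d1 = (ln(S/K) + (r - q + 0.5*sigma^2) * T) / (sigma * sqrt(T)) = -0.06094314
d2 = d1 - sigma * sqrt(T) = -0.31550158
exp(-rT) = 0.99004983; exp(-qT) = 1.00000000
C = S_0 * exp(-qT) * N(d1) - K * exp(-rT) * N(d2)
N(d1) = 0.47570225; N(d2) = 0.37619042
C = 9.5600 * 1.00000000 * 0.47570225 - 10.1300 * 0.99004983 * 0.37619042 = 0.7748

Answer: Price = 0.7748


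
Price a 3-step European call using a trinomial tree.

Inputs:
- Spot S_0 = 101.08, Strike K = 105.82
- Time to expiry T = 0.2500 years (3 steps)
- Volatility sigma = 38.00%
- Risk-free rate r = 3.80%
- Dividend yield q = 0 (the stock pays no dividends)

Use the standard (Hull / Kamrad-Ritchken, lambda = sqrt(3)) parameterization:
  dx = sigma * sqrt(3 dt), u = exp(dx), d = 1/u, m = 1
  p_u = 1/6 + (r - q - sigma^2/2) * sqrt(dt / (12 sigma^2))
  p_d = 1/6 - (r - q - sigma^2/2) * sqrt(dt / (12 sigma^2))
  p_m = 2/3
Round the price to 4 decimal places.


Answer: Price = V(0,0) = 6.0636

Derivation:
dt = T/N = 0.083333; dx = sigma*sqrt(3*dt) = 0.190000
u = exp(dx) = 1.209250; d = 1/u = 0.826959
p_u = 0.159167, p_m = 0.666667, p_d = 0.174167
Discount per step: exp(-r*dt) = 0.996838
Stock lattice S(k, j) with j the centered position index:
  k=0: S(0,+0) = 101.0800
  k=1: S(1,-1) = 83.5890; S(1,+0) = 101.0800; S(1,+1) = 122.2309
  k=2: S(2,-2) = 69.1247; S(2,-1) = 83.5890; S(2,+0) = 101.0800; S(2,+1) = 122.2309; S(2,+2) = 147.8077
  k=3: S(3,-3) = 57.1633; S(3,-2) = 69.1247; S(3,-1) = 83.5890; S(3,+0) = 101.0800; S(3,+1) = 122.2309; S(3,+2) = 147.8077; S(3,+3) = 178.7364
Terminal payoffs V(N, j) = max(S_T - K, 0):
  V(3,-3) = 0.000000; V(3,-2) = 0.000000; V(3,-1) = 0.000000; V(3,+0) = 0.000000; V(3,+1) = 16.410949; V(3,+2) = 41.987726; V(3,+3) = 72.916434
Backward induction: V(k, j) = exp(-r*dt) * [p_u * V(k+1, j+1) + p_m * V(k+1, j) + p_d * V(k+1, j-1)]
  V(2,-2) = exp(-r*dt) * [p_u*0.000000 + p_m*0.000000 + p_d*0.000000] = 0.000000
  V(2,-1) = exp(-r*dt) * [p_u*0.000000 + p_m*0.000000 + p_d*0.000000] = 0.000000
  V(2,+0) = exp(-r*dt) * [p_u*16.410949 + p_m*0.000000 + p_d*0.000000] = 2.603818
  V(2,+1) = exp(-r*dt) * [p_u*41.987726 + p_m*16.410949 + p_d*0.000000] = 17.567959
  V(2,+2) = exp(-r*dt) * [p_u*72.916434 + p_m*41.987726 + p_d*16.410949] = 42.321692
  V(1,-1) = exp(-r*dt) * [p_u*2.603818 + p_m*0.000000 + p_d*0.000000] = 0.413131
  V(1,+0) = exp(-r*dt) * [p_u*17.567959 + p_m*2.603818 + p_d*0.000000] = 4.517783
  V(1,+1) = exp(-r*dt) * [p_u*42.321692 + p_m*17.567959 + p_d*2.603818] = 18.841913
  V(0,+0) = exp(-r*dt) * [p_u*18.841913 + p_m*4.517783 + p_d*0.413131] = 6.063582


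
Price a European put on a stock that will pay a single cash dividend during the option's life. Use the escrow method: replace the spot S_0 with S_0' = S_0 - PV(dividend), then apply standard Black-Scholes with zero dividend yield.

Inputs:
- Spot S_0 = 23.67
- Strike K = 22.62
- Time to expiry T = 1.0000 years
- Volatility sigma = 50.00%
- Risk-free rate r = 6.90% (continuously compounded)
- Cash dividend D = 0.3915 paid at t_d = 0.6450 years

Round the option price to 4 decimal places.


PV(D) = D * exp(-r * t_d) = 0.3915 * 0.95647082 = 0.37445833
S_0' = S_0 - PV(D) = 23.6700 - 0.37445833 = 23.29554167
d1 = (ln(S_0'/K) + (r + sigma^2/2)*T) / (sigma*sqrt(T)) = 0.44685505
d2 = d1 - sigma*sqrt(T) = -0.05314495
exp(-rT) = 0.93332668
N(-d1) = 0.32748986; N(-d2) = 0.52119179
P = K * exp(-rT) * N(-d2) - S_0' * N(-d1) = 22.6200 * 0.93332668 * 0.52119179 - 23.29554167 * 0.32748986 = 3.3743

Answer: Price = 3.3743


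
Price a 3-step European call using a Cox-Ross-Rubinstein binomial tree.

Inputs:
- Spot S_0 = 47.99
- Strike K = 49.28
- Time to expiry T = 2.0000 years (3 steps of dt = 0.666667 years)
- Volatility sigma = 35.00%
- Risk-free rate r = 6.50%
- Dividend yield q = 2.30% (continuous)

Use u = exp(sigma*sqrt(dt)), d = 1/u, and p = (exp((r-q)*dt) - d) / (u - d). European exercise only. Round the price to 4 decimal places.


dt = T/N = 0.666667
u = exp(sigma*sqrt(dt)) = 1.330791; d = 1/u = 0.751433
p = (exp((r-q)*dt) - d) / (u - d) = 0.478051
Discount per step: exp(-r*dt) = 0.957592
Stock lattice S(k, i) with i counting down-moves:
  k=0: S(0,0) = 47.9900
  k=1: S(1,0) = 63.8647; S(1,1) = 36.0612
  k=2: S(2,0) = 84.9906; S(2,1) = 47.9900; S(2,2) = 27.0976
  k=3: S(3,0) = 113.1047; S(3,1) = 63.8647; S(3,2) = 36.0612; S(3,3) = 20.3620
Terminal payoffs V(N, i) = max(S_T - K, 0):
  V(3,0) = 63.824714; V(3,1) = 14.584679; V(3,2) = 0.000000; V(3,3) = 0.000000
Backward induction: V(k, i) = exp(-r*dt) * [p * V(k+1, i) + (1-p) * V(k+1, i+1)].
  V(2,0) = exp(-r*dt) * [p*63.824714 + (1-p)*14.584679] = 36.507177
  V(2,1) = exp(-r*dt) * [p*14.584679 + (1-p)*0.000000] = 6.676545
  V(2,2) = exp(-r*dt) * [p*0.000000 + (1-p)*0.000000] = 0.000000
  V(1,0) = exp(-r*dt) * [p*36.507177 + (1-p)*6.676545] = 20.049213
  V(1,1) = exp(-r*dt) * [p*6.676545 + (1-p)*0.000000] = 3.056375
  V(0,0) = exp(-r*dt) * [p*20.049213 + (1-p)*3.056375] = 10.705707

Answer: Price = V(0,0) = 10.7057


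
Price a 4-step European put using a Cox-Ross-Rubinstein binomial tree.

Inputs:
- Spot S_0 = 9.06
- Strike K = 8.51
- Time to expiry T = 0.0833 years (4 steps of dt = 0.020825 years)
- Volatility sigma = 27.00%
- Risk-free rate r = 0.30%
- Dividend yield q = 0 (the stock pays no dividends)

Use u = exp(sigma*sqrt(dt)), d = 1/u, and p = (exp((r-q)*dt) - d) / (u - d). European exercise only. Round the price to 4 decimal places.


Answer: Price = V(0,0) = 0.0843

Derivation:
dt = T/N = 0.020825
u = exp(sigma*sqrt(dt)) = 1.039732; d = 1/u = 0.961786
p = (exp((r-q)*dt) - d) / (u - d) = 0.491062
Discount per step: exp(-r*dt) = 0.999938
Stock lattice S(k, i) with i counting down-moves:
  k=0: S(0,0) = 9.0600
  k=1: S(1,0) = 9.4200; S(1,1) = 8.7138
  k=2: S(2,0) = 9.7943; S(2,1) = 9.0600; S(2,2) = 8.3808
  k=3: S(3,0) = 10.1834; S(3,1) = 9.4200; S(3,2) = 8.7138; S(3,3) = 8.0605
  k=4: S(4,0) = 10.5880; S(4,1) = 9.7943; S(4,2) = 9.0600; S(4,3) = 8.3808; S(4,4) = 7.7525
Terminal payoffs V(N, i) = max(K - S_T, 0):
  V(4,0) = 0.000000; V(4,1) = 0.000000; V(4,2) = 0.000000; V(4,3) = 0.129208; V(4,4) = 0.757497
Backward induction: V(k, i) = exp(-r*dt) * [p * V(k+1, i) + (1-p) * V(k+1, i+1)].
  V(3,0) = exp(-r*dt) * [p*0.000000 + (1-p)*0.000000] = 0.000000
  V(3,1) = exp(-r*dt) * [p*0.000000 + (1-p)*0.000000] = 0.000000
  V(3,2) = exp(-r*dt) * [p*0.000000 + (1-p)*0.129208] = 0.065755
  V(3,3) = exp(-r*dt) * [p*0.129208 + (1-p)*0.757497] = 0.448940
  V(2,0) = exp(-r*dt) * [p*0.000000 + (1-p)*0.000000] = 0.000000
  V(2,1) = exp(-r*dt) * [p*0.000000 + (1-p)*0.065755] = 0.033463
  V(2,2) = exp(-r*dt) * [p*0.065755 + (1-p)*0.448940] = 0.260756
  V(1,0) = exp(-r*dt) * [p*0.000000 + (1-p)*0.033463] = 0.017030
  V(1,1) = exp(-r*dt) * [p*0.033463 + (1-p)*0.260756] = 0.149132
  V(0,0) = exp(-r*dt) * [p*0.017030 + (1-p)*0.149132] = 0.084256


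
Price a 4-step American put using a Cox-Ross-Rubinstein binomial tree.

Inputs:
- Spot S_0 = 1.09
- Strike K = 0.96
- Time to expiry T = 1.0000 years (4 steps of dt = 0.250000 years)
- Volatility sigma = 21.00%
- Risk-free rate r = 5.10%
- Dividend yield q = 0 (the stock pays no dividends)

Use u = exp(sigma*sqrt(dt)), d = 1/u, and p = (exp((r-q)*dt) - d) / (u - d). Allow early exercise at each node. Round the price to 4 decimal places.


dt = T/N = 0.250000
u = exp(sigma*sqrt(dt)) = 1.110711; d = 1/u = 0.900325
p = (exp((r-q)*dt) - d) / (u - d) = 0.534765
Discount per step: exp(-r*dt) = 0.987331
Stock lattice S(k, i) with i counting down-moves:
  k=0: S(0,0) = 1.0900
  k=1: S(1,0) = 1.2107; S(1,1) = 0.9814
  k=2: S(2,0) = 1.3447; S(2,1) = 1.0900; S(2,2) = 0.8835
  k=3: S(3,0) = 1.4936; S(3,1) = 1.2107; S(3,2) = 0.9814; S(3,3) = 0.7955
  k=4: S(4,0) = 1.6589; S(4,1) = 1.3447; S(4,2) = 1.0900; S(4,3) = 0.8835; S(4,4) = 0.7162
Terminal payoffs V(N, i) = max(K - S_T, 0):
  V(4,0) = 0.000000; V(4,1) = 0.000000; V(4,2) = 0.000000; V(4,3) = 0.076463; V(4,4) = 0.243819
Backward induction: V(k, i) = exp(-r*dt) * [p * V(k+1, i) + (1-p) * V(k+1, i+1)]; then take max(V_cont, immediate exercise) for American.
  V(3,0) = exp(-r*dt) * [p*0.000000 + (1-p)*0.000000] = 0.000000; exercise = 0.000000; V(3,0) = max -> 0.000000
  V(3,1) = exp(-r*dt) * [p*0.000000 + (1-p)*0.000000] = 0.000000; exercise = 0.000000; V(3,1) = max -> 0.000000
  V(3,2) = exp(-r*dt) * [p*0.000000 + (1-p)*0.076463] = 0.035123; exercise = 0.000000; V(3,2) = max -> 0.035123
  V(3,3) = exp(-r*dt) * [p*0.076463 + (1-p)*0.243819] = 0.152368; exercise = 0.164530; V(3,3) = max -> 0.164530
  V(2,0) = exp(-r*dt) * [p*0.000000 + (1-p)*0.000000] = 0.000000; exercise = 0.000000; V(2,0) = max -> 0.000000
  V(2,1) = exp(-r*dt) * [p*0.000000 + (1-p)*0.035123] = 0.016133; exercise = 0.000000; V(2,1) = max -> 0.016133
  V(2,2) = exp(-r*dt) * [p*0.035123 + (1-p)*0.164530] = 0.094120; exercise = 0.076463; V(2,2) = max -> 0.094120
  V(1,0) = exp(-r*dt) * [p*0.000000 + (1-p)*0.016133] = 0.007411; exercise = 0.000000; V(1,0) = max -> 0.007411
  V(1,1) = exp(-r*dt) * [p*0.016133 + (1-p)*0.094120] = 0.051751; exercise = 0.000000; V(1,1) = max -> 0.051751
  V(0,0) = exp(-r*dt) * [p*0.007411 + (1-p)*0.051751] = 0.027684; exercise = 0.000000; V(0,0) = max -> 0.027684

Answer: Price = V(0,0) = 0.0277


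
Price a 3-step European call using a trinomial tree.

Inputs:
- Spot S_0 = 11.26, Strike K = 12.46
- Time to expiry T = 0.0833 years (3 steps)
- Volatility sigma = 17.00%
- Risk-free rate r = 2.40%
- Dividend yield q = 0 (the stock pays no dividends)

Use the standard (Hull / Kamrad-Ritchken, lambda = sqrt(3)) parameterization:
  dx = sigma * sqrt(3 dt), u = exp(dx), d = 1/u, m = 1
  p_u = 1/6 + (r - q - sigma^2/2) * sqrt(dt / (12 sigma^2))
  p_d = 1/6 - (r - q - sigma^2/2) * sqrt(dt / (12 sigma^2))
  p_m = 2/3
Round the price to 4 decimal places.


Answer: Price = V(0,0) = 0.0028

Derivation:
dt = T/N = 0.027767; dx = sigma*sqrt(3*dt) = 0.049065
u = exp(dx) = 1.050289; d = 1/u = 0.952119
p_u = 0.169369, p_m = 0.666667, p_d = 0.163964
Discount per step: exp(-r*dt) = 0.999334
Stock lattice S(k, j) with j the centered position index:
  k=0: S(0,+0) = 11.2600
  k=1: S(1,-1) = 10.7209; S(1,+0) = 11.2600; S(1,+1) = 11.8262
  k=2: S(2,-2) = 10.2075; S(2,-1) = 10.7209; S(2,+0) = 11.2600; S(2,+1) = 11.8262; S(2,+2) = 12.4210
  k=3: S(3,-3) = 9.7188; S(3,-2) = 10.2075; S(3,-1) = 10.7209; S(3,+0) = 11.2600; S(3,+1) = 11.8262; S(3,+2) = 12.4210; S(3,+3) = 13.0456
Terminal payoffs V(N, j) = max(S_T - K, 0):
  V(3,-3) = 0.000000; V(3,-2) = 0.000000; V(3,-1) = 0.000000; V(3,+0) = 0.000000; V(3,+1) = 0.000000; V(3,+2) = 0.000000; V(3,+3) = 0.585608
Backward induction: V(k, j) = exp(-r*dt) * [p_u * V(k+1, j+1) + p_m * V(k+1, j) + p_d * V(k+1, j-1)]
  V(2,-2) = exp(-r*dt) * [p_u*0.000000 + p_m*0.000000 + p_d*0.000000] = 0.000000
  V(2,-1) = exp(-r*dt) * [p_u*0.000000 + p_m*0.000000 + p_d*0.000000] = 0.000000
  V(2,+0) = exp(-r*dt) * [p_u*0.000000 + p_m*0.000000 + p_d*0.000000] = 0.000000
  V(2,+1) = exp(-r*dt) * [p_u*0.000000 + p_m*0.000000 + p_d*0.000000] = 0.000000
  V(2,+2) = exp(-r*dt) * [p_u*0.585608 + p_m*0.000000 + p_d*0.000000] = 0.099118
  V(1,-1) = exp(-r*dt) * [p_u*0.000000 + p_m*0.000000 + p_d*0.000000] = 0.000000
  V(1,+0) = exp(-r*dt) * [p_u*0.000000 + p_m*0.000000 + p_d*0.000000] = 0.000000
  V(1,+1) = exp(-r*dt) * [p_u*0.099118 + p_m*0.000000 + p_d*0.000000] = 0.016776
  V(0,+0) = exp(-r*dt) * [p_u*0.016776 + p_m*0.000000 + p_d*0.000000] = 0.002839


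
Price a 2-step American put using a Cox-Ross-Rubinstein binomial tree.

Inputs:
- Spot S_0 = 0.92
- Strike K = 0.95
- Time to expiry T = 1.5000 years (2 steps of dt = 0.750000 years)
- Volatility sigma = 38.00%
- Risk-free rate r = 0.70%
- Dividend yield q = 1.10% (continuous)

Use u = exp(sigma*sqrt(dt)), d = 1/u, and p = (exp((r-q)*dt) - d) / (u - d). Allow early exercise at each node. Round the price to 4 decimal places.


Answer: Price = V(0,0) = 0.1754

Derivation:
dt = T/N = 0.750000
u = exp(sigma*sqrt(dt)) = 1.389702; d = 1/u = 0.719579
p = (exp((r-q)*dt) - d) / (u - d) = 0.413992
Discount per step: exp(-r*dt) = 0.994764
Stock lattice S(k, i) with i counting down-moves:
  k=0: S(0,0) = 0.9200
  k=1: S(1,0) = 1.2785; S(1,1) = 0.6620
  k=2: S(2,0) = 1.7768; S(2,1) = 0.9200; S(2,2) = 0.4764
Terminal payoffs V(N, i) = max(K - S_T, 0):
  V(2,0) = 0.000000; V(2,1) = 0.030000; V(2,2) = 0.473630
Backward induction: V(k, i) = exp(-r*dt) * [p * V(k+1, i) + (1-p) * V(k+1, i+1)]; then take max(V_cont, immediate exercise) for American.
  V(1,0) = exp(-r*dt) * [p*0.000000 + (1-p)*0.030000] = 0.017488; exercise = 0.000000; V(1,0) = max -> 0.017488
  V(1,1) = exp(-r*dt) * [p*0.030000 + (1-p)*0.473630] = 0.288452; exercise = 0.287988; V(1,1) = max -> 0.288452
  V(0,0) = exp(-r*dt) * [p*0.017488 + (1-p)*0.288452] = 0.175352; exercise = 0.030000; V(0,0) = max -> 0.175352


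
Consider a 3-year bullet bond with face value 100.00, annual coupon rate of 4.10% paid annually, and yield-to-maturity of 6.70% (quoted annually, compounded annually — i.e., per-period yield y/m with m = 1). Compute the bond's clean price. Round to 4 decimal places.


Answer: Price = 93.1392

Derivation:
Coupon per period c = face * coupon_rate / m = 4.100000
Periods per year m = 1; per-period yield y/m = 0.067000
Number of cashflows N = 3
Cashflows (t years, CF_t, discount factor 1/(1+y/m)^(m*t), PV):
  t = 1.0000: CF_t = 4.100000, DF = 0.937207, PV = 3.842549
  t = 2.0000: CF_t = 4.100000, DF = 0.878357, PV = 3.601264
  t = 3.0000: CF_t = 104.100000, DF = 0.823203, PV = 85.695392
Price P = sum_t PV_t = 93.139206


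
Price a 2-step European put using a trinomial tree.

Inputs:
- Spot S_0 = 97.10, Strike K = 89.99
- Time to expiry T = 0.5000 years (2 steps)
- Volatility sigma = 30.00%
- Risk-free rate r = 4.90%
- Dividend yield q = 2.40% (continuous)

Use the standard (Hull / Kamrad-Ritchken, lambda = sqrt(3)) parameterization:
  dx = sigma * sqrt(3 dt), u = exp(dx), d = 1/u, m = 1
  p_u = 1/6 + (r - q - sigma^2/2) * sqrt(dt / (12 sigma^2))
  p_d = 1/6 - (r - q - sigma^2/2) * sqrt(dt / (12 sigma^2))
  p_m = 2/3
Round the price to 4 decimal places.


Answer: Price = V(0,0) = 4.4426

Derivation:
dt = T/N = 0.250000; dx = sigma*sqrt(3*dt) = 0.259808
u = exp(dx) = 1.296681; d = 1/u = 0.771200
p_u = 0.157044, p_m = 0.666667, p_d = 0.176289
Discount per step: exp(-r*dt) = 0.987825
Stock lattice S(k, j) with j the centered position index:
  k=0: S(0,+0) = 97.1000
  k=1: S(1,-1) = 74.8835; S(1,+0) = 97.1000; S(1,+1) = 125.9077
  k=2: S(2,-2) = 57.7502; S(2,-1) = 74.8835; S(2,+0) = 97.1000; S(2,+1) = 125.9077; S(2,+2) = 163.2621
Terminal payoffs V(N, j) = max(K - S_T, 0):
  V(2,-2) = 32.239839; V(2,-1) = 15.106486; V(2,+0) = 0.000000; V(2,+1) = 0.000000; V(2,+2) = 0.000000
Backward induction: V(k, j) = exp(-r*dt) * [p_u * V(k+1, j+1) + p_m * V(k+1, j) + p_d * V(k+1, j-1)]
  V(1,-1) = exp(-r*dt) * [p_u*0.000000 + p_m*15.106486 + p_d*32.239839] = 15.562710
  V(1,+0) = exp(-r*dt) * [p_u*0.000000 + p_m*0.000000 + p_d*15.106486] = 2.630686
  V(1,+1) = exp(-r*dt) * [p_u*0.000000 + p_m*0.000000 + p_d*0.000000] = 0.000000
  V(0,+0) = exp(-r*dt) * [p_u*0.000000 + p_m*2.630686 + p_d*15.562710] = 4.442572


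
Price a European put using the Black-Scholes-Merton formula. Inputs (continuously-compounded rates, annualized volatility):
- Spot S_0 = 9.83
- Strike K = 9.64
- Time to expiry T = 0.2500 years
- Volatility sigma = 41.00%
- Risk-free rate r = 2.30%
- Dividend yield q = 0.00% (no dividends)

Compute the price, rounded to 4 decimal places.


d1 = (ln(S/K) + (r - q + 0.5*sigma^2) * T) / (sigma * sqrt(T)) = 0.22575769
d2 = d1 - sigma * sqrt(T) = 0.02075769
exp(-rT) = 0.99426650; exp(-qT) = 1.00000000
P = K * exp(-rT) * N(-d2) - S_0 * exp(-qT) * N(-d1)
N(-d1) = 0.41069494; N(-d2) = 0.49171948
P = 9.6400 * 0.99426650 * 0.49171948 - 9.8300 * 1.00000000 * 0.41069494 = 0.6759

Answer: Price = 0.6759


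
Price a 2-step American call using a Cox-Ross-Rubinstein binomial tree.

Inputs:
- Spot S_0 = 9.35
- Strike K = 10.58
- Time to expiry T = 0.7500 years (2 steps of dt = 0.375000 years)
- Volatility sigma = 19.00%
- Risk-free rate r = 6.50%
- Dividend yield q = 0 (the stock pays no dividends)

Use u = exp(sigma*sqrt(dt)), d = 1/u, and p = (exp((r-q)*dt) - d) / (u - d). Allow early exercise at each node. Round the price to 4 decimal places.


dt = T/N = 0.375000
u = exp(sigma*sqrt(dt)) = 1.123390; d = 1/u = 0.890163
p = (exp((r-q)*dt) - d) / (u - d) = 0.576741
Discount per step: exp(-r*dt) = 0.975920
Stock lattice S(k, i) with i counting down-moves:
  k=0: S(0,0) = 9.3500
  k=1: S(1,0) = 10.5037; S(1,1) = 8.3230
  k=2: S(2,0) = 11.7997; S(2,1) = 9.3500; S(2,2) = 7.4088
Terminal payoffs V(N, i) = max(S_T - K, 0):
  V(2,0) = 1.219744; V(2,1) = 0.000000; V(2,2) = 0.000000
Backward induction: V(k, i) = exp(-r*dt) * [p * V(k+1, i) + (1-p) * V(k+1, i+1)]; then take max(V_cont, immediate exercise) for American.
  V(1,0) = exp(-r*dt) * [p*1.219744 + (1-p)*0.000000] = 0.686537; exercise = 0.000000; V(1,0) = max -> 0.686537
  V(1,1) = exp(-r*dt) * [p*0.000000 + (1-p)*0.000000] = 0.000000; exercise = 0.000000; V(1,1) = max -> 0.000000
  V(0,0) = exp(-r*dt) * [p*0.686537 + (1-p)*0.000000] = 0.386419; exercise = 0.000000; V(0,0) = max -> 0.386419

Answer: Price = V(0,0) = 0.3864


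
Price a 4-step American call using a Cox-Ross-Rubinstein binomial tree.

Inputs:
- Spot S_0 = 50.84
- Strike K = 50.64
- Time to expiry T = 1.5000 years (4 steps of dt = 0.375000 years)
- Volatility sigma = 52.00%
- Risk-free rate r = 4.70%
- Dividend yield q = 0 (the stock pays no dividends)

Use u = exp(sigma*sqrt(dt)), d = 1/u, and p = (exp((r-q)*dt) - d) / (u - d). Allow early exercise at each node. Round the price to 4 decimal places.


Answer: Price = V(0,0) = 13.4461

Derivation:
dt = T/N = 0.375000
u = exp(sigma*sqrt(dt)) = 1.374972; d = 1/u = 0.727287
p = (exp((r-q)*dt) - d) / (u - d) = 0.448511
Discount per step: exp(-r*dt) = 0.982529
Stock lattice S(k, i) with i counting down-moves:
  k=0: S(0,0) = 50.8400
  k=1: S(1,0) = 69.9036; S(1,1) = 36.9753
  k=2: S(2,0) = 96.1155; S(2,1) = 50.8400; S(2,2) = 26.8917
  k=3: S(3,0) = 132.1562; S(3,1) = 69.9036; S(3,2) = 36.9753; S(3,3) = 19.5580
  k=4: S(4,0) = 181.7111; S(4,1) = 96.1155; S(4,2) = 50.8400; S(4,3) = 26.8917; S(4,4) = 14.2243
Terminal payoffs V(N, i) = max(S_T - K, 0):
  V(4,0) = 131.071109; V(4,1) = 45.475518; V(4,2) = 0.200000; V(4,3) = 0.000000; V(4,4) = 0.000000
Backward induction: V(k, i) = exp(-r*dt) * [p * V(k+1, i) + (1-p) * V(k+1, i+1)]; then take max(V_cont, immediate exercise) for American.
  V(3,0) = exp(-r*dt) * [p*131.071109 + (1-p)*45.475518] = 82.400896; exercise = 81.516185; V(3,0) = max -> 82.400896
  V(3,1) = exp(-r*dt) * [p*45.475518 + (1-p)*0.200000] = 20.148308; exercise = 19.263597; V(3,1) = max -> 20.148308
  V(3,2) = exp(-r*dt) * [p*0.200000 + (1-p)*0.000000] = 0.088135; exercise = 0.000000; V(3,2) = max -> 0.088135
  V(3,3) = exp(-r*dt) * [p*0.000000 + (1-p)*0.000000] = 0.000000; exercise = 0.000000; V(3,3) = max -> 0.000000
  V(2,0) = exp(-r*dt) * [p*82.400896 + (1-p)*20.148308] = 47.229483; exercise = 45.475518; V(2,0) = max -> 47.229483
  V(2,1) = exp(-r*dt) * [p*20.148308 + (1-p)*0.088135] = 8.926618; exercise = 0.200000; V(2,1) = max -> 8.926618
  V(2,2) = exp(-r*dt) * [p*0.088135 + (1-p)*0.000000] = 0.038839; exercise = 0.000000; V(2,2) = max -> 0.038839
  V(1,0) = exp(-r*dt) * [p*47.229483 + (1-p)*8.926618] = 25.649791; exercise = 19.263597; V(1,0) = max -> 25.649791
  V(1,1) = exp(-r*dt) * [p*8.926618 + (1-p)*0.038839] = 3.954785; exercise = 0.000000; V(1,1) = max -> 3.954785
  V(0,0) = exp(-r*dt) * [p*25.649791 + (1-p)*3.954785] = 13.446146; exercise = 0.200000; V(0,0) = max -> 13.446146
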